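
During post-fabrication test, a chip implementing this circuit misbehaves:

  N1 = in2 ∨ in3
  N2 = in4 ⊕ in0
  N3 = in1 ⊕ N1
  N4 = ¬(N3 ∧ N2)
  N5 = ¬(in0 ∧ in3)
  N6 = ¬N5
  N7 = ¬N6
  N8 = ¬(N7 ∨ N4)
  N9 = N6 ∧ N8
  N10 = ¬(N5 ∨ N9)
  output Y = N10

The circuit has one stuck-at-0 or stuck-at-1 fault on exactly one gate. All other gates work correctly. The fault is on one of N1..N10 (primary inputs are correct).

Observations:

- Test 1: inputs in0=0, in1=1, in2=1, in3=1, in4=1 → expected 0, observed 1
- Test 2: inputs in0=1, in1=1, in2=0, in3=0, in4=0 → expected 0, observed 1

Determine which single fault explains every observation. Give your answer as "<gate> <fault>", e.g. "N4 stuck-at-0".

N10 stuck-at-1

Fault-free values for test 1 (in0=0, in1=1, in2=1, in3=1, in4=1): N1=1, N2=1, N3=0, N4=1, N5=1, N6=0, N7=1, N8=0, N9=0, N10=0, giving Y=0. Observed 1.
Test 1: faults giving observed 1 are {N5 stuck-at-0, N10 stuck-at-1}.
Test 2 (in0=1, in1=1, in2=0, in3=0, in4=0): fault-free N1=0, N2=1, N3=1, N4=0, N5=1, N6=0, N7=1, N8=0, N9=0, N10=0 → 0; observed 1. Eliminates N5 stuck-at-0.
Only N10 stuck-at-1 is consistent with every test.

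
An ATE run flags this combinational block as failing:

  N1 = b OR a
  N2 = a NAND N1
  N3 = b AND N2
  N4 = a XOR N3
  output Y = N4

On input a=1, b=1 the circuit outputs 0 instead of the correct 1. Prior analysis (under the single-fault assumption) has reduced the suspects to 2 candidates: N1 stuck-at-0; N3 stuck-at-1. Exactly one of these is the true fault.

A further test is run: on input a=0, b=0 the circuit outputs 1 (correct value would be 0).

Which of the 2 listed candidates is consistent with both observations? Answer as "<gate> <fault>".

N3 stuck-at-1

Evaluate each candidate on input a=0, b=0:
  N1 stuck-at-0: N1=0 [stuck-at-0], N2=1, N3=0, N4=0 → 0 — eliminated
  N3 stuck-at-1: N1=0, N2=1, N3=1 [stuck-at-1], N4=1 → 1 — matches
Only N3 stuck-at-1 reproduces the observed 1.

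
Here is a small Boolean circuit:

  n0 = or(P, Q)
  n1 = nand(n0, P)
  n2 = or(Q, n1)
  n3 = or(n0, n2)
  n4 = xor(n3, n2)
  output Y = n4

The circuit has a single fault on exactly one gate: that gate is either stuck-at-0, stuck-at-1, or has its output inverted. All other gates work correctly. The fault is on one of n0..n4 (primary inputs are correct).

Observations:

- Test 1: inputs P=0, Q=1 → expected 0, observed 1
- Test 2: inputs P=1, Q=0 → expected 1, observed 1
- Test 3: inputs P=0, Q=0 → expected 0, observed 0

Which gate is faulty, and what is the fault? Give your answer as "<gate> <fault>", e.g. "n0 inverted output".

Fault-free values for test 1 (P=0, Q=1): n0=1, n1=1, n2=1, n3=1, n4=0, giving Y=0. Observed 1.
Test 1: faults giving observed 1 are {n2 stuck-at-0, n2 inverted output, n3 stuck-at-0, n3 inverted output, n4 stuck-at-1, n4 inverted output}.
Test 2 (P=1, Q=0): fault-free n0=1, n1=0, n2=0, n3=1, n4=1 → 1; observed 1. Eliminates n2 inverted output, n3 stuck-at-0, n3 inverted output, n4 inverted output.
Test 3 (P=0, Q=0): fault-free n0=0, n1=1, n2=1, n3=1, n4=0 → 0; observed 0. Eliminates n4 stuck-at-1.
Only n2 stuck-at-0 is consistent with every test.

n2 stuck-at-0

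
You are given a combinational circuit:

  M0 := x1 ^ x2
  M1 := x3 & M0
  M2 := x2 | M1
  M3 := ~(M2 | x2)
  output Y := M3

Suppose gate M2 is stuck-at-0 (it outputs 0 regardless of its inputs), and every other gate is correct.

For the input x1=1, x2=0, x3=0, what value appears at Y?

Propagate with M2 forced: M0=1, M1=0, M2=0 [stuck-at-0], M3=1.
So Y = 1. (Same as the fault-free value — the fault is masked on this input.)

1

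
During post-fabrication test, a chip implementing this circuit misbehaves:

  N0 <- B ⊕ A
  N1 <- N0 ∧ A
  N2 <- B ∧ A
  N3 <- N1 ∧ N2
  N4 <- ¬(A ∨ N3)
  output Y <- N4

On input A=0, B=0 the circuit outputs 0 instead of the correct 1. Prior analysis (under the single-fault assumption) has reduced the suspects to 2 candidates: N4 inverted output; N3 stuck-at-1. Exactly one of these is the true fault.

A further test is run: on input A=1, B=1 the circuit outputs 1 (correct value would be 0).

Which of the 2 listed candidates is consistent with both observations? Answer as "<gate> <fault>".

Evaluate each candidate on input A=1, B=1:
  N4 inverted output: N0=0, N1=0, N2=1, N3=0, N4=1 [inverted output] → 1 — matches
  N3 stuck-at-1: N0=0, N1=0, N2=1, N3=1 [stuck-at-1], N4=0 → 0 — eliminated
Only N4 inverted output reproduces the observed 1.

N4 inverted output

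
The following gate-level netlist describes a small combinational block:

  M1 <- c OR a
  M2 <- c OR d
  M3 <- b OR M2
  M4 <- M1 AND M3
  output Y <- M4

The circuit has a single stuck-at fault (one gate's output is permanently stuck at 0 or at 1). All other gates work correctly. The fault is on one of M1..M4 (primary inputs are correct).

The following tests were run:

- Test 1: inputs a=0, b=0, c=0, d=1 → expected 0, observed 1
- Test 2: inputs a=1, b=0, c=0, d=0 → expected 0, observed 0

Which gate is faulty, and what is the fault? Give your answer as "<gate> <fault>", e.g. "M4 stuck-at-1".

M1 stuck-at-1

Fault-free values for test 1 (a=0, b=0, c=0, d=1): M1=0, M2=1, M3=1, M4=0, giving Y=0. Observed 1.
Test 1: faults giving observed 1 are {M1 stuck-at-1, M4 stuck-at-1}.
Test 2 (a=1, b=0, c=0, d=0): fault-free M1=1, M2=0, M3=0, M4=0 → 0; observed 0. Eliminates M4 stuck-at-1.
Only M1 stuck-at-1 is consistent with every test.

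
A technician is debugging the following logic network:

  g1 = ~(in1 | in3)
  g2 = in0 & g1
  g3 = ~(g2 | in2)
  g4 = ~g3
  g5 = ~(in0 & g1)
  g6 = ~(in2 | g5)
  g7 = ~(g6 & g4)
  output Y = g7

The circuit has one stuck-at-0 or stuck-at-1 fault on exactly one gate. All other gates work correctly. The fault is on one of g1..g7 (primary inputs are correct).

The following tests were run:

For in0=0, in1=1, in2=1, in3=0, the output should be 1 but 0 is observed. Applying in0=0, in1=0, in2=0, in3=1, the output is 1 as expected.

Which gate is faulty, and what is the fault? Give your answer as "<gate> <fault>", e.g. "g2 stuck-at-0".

g6 stuck-at-1

Fault-free values for test 1 (in0=0, in1=1, in2=1, in3=0): g1=0, g2=0, g3=0, g4=1, g5=1, g6=0, g7=1, giving Y=1. Observed 0.
Test 1: faults giving observed 0 are {g6 stuck-at-1, g7 stuck-at-0}.
Test 2 (in0=0, in1=0, in2=0, in3=1): fault-free g1=0, g2=0, g3=1, g4=0, g5=1, g6=0, g7=1 → 1; observed 1. Eliminates g7 stuck-at-0.
Only g6 stuck-at-1 is consistent with every test.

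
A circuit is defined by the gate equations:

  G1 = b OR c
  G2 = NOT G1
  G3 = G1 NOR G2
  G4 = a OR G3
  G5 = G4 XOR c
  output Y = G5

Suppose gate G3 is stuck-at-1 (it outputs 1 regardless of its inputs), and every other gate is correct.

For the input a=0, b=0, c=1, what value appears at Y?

0

Propagate with G3 forced: G1=1, G2=0, G3=1 [stuck-at-1], G4=1, G5=0.
So Y = 0. (Without the fault it would be 1.)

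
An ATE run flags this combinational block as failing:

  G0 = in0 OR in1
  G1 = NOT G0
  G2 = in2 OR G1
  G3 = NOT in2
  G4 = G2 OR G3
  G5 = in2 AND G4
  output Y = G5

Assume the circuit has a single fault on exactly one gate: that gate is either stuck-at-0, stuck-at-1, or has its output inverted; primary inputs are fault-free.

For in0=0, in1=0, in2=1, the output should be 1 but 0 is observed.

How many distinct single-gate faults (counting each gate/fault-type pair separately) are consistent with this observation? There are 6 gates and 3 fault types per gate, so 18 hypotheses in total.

6

Fault-free: G0=0, G1=1, G2=1, G3=0, G4=1, G5=1 → 1. Observed 0.
  G0: none of the 3 fault types match ✗
  G1: none of the 3 fault types match ✗
  G2: stuck-at-0, inverted output ✓; others ✗
  G3: none of the 3 fault types match ✗
  G4: stuck-at-0, inverted output ✓; others ✗
  G5: stuck-at-0, inverted output ✓; others ✗
Consistent faults: {G2 stuck-at-0, G2 inverted output, G4 stuck-at-0, G4 inverted output, G5 stuck-at-0, G5 inverted output} — 6 in all.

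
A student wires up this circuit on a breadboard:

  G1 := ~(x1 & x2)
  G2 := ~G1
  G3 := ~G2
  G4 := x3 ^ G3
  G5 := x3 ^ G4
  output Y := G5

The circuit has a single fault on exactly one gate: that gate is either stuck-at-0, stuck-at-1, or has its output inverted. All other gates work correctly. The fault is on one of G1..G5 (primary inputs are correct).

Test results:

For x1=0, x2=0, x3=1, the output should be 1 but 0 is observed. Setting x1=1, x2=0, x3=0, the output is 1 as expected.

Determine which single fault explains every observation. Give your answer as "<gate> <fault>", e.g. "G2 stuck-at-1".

Fault-free values for test 1 (x1=0, x2=0, x3=1): G1=1, G2=0, G3=1, G4=0, G5=1, giving Y=1. Observed 0.
Test 1: faults giving observed 0 are {G1 stuck-at-0, G1 inverted output, G2 stuck-at-1, G2 inverted output, G3 stuck-at-0, G3 inverted output, G4 stuck-at-1, G4 inverted output, G5 stuck-at-0, G5 inverted output}.
Test 2 (x1=1, x2=0, x3=0): fault-free G1=1, G2=0, G3=1, G4=1, G5=1 → 1; observed 1. Eliminates G1 stuck-at-0, G1 inverted output, G2 stuck-at-1, G2 inverted output, G3 stuck-at-0, G3 inverted output, G4 inverted output, G5 stuck-at-0, G5 inverted output.
Only G4 stuck-at-1 is consistent with every test.

G4 stuck-at-1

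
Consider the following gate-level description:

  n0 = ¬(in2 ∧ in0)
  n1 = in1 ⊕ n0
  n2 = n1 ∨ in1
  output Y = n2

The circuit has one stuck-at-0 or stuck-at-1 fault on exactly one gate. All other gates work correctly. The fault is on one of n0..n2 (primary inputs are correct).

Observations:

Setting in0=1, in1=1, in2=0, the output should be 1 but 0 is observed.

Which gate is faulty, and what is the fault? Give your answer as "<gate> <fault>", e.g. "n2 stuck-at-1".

n2 stuck-at-0

Fault-free values for test 1 (in0=1, in1=1, in2=0): n0=1, n1=0, n2=1, giving Y=1. Observed 0.
Test 1: faults giving observed 0 are {n2 stuck-at-0}.
Only n2 stuck-at-0 is consistent with every test.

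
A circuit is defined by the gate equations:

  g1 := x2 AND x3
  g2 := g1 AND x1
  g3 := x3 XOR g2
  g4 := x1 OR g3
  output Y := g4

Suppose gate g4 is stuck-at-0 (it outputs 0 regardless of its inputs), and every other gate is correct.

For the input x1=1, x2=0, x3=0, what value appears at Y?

Propagate with g4 forced: g1=0, g2=0, g3=0, g4=0 [stuck-at-0].
So Y = 0. (Without the fault it would be 1.)

0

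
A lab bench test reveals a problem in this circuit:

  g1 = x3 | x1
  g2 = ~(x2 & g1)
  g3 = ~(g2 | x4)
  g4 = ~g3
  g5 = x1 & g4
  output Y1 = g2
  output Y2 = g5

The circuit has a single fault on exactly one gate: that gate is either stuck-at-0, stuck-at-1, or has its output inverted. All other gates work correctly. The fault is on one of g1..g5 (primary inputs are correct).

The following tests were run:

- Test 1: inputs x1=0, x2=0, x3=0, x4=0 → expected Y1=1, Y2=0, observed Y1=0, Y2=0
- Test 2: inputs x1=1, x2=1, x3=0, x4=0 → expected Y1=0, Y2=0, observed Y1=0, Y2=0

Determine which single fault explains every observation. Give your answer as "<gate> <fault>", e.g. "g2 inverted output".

Fault-free values for test 1 (x1=0, x2=0, x3=0, x4=0): g1=0, g2=1, g3=0, g4=1, g5=0, giving Y1=1, Y2=0. Observed Y1=0, Y2=0.
Test 1: faults giving observed Y1=0, Y2=0 are {g2 stuck-at-0, g2 inverted output}.
Test 2 (x1=1, x2=1, x3=0, x4=0): fault-free g1=1, g2=0, g3=1, g4=0, g5=0 → Y1=0, Y2=0; observed Y1=0, Y2=0. Eliminates g2 inverted output.
Only g2 stuck-at-0 is consistent with every test.

g2 stuck-at-0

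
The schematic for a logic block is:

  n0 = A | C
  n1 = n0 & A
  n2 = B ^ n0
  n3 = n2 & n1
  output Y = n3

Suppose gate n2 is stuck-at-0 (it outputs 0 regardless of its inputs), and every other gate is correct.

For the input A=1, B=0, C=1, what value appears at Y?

Propagate with n2 forced: n0=1, n1=1, n2=0 [stuck-at-0], n3=0.
So Y = 0. (Without the fault it would be 1.)

0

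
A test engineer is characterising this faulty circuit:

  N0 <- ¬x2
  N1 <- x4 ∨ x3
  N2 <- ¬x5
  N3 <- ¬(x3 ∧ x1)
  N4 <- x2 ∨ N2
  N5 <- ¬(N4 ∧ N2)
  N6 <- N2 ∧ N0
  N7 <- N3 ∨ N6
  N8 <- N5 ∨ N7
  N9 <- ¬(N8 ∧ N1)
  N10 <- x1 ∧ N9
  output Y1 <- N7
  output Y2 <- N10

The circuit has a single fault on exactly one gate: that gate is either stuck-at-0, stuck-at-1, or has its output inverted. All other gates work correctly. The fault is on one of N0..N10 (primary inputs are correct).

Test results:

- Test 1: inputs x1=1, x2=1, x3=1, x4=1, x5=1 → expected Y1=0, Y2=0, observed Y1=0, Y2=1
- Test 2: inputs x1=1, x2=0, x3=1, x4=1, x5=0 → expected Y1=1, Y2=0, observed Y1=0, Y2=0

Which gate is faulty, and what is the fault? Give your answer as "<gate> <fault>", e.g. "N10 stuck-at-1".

N2 inverted output

Fault-free values for test 1 (x1=1, x2=1, x3=1, x4=1, x5=1): N0=0, N1=1, N2=0, N3=0, N4=1, N5=1, N6=0, N7=0, N8=1, N9=0, N10=0, giving Y1=0, Y2=0. Observed Y1=0, Y2=1.
Test 1: faults giving observed Y1=0, Y2=1 are {N1 stuck-at-0, N1 inverted output, N2 stuck-at-1, N2 inverted output, N5 stuck-at-0, N5 inverted output, N8 stuck-at-0, N8 inverted output, N9 stuck-at-1, N9 inverted output, N10 stuck-at-1, N10 inverted output}.
Test 2 (x1=1, x2=0, x3=1, x4=1, x5=0): fault-free N0=1, N1=1, N2=1, N3=0, N4=1, N5=0, N6=1, N7=1, N8=1, N9=0, N10=0 → Y1=1, Y2=0; observed Y1=0, Y2=0. Eliminates N1 stuck-at-0, N1 inverted output, N2 stuck-at-1, N5 stuck-at-0, N5 inverted output, N8 stuck-at-0, N8 inverted output, N9 stuck-at-1, N9 inverted output, N10 stuck-at-1, N10 inverted output.
Only N2 inverted output is consistent with every test.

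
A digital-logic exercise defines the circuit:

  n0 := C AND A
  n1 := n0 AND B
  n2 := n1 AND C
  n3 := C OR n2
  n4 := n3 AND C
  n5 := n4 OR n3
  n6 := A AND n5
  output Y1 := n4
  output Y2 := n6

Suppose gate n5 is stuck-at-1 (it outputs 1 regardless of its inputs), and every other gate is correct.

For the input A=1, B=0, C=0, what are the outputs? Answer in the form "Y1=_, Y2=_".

Propagate with n5 forced: n0=0, n1=0, n2=0, n3=0, n4=0, n5=1 [stuck-at-1], n6=1.
So the outputs are Y1=0, Y2=1. (Without the fault they would be Y1=0, Y2=0.)

Y1=0, Y2=1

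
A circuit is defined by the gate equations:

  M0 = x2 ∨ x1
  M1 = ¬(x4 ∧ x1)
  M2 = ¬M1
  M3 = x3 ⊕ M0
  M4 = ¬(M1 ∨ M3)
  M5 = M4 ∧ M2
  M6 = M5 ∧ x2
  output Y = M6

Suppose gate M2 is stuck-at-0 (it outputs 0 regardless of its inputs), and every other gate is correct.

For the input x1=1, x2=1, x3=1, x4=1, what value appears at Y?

Propagate with M2 forced: M0=1, M1=0, M2=0 [stuck-at-0], M3=0, M4=1, M5=0, M6=0.
So Y = 0. (Without the fault it would be 1.)

0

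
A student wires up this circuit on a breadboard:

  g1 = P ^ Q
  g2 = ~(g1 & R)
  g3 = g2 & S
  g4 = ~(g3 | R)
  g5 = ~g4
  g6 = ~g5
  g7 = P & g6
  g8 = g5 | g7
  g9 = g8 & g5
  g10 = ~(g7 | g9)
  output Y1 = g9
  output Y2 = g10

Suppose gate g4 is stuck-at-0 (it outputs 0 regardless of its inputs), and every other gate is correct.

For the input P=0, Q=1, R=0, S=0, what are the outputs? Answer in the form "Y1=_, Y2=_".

Propagate with g4 forced: g1=1, g2=1, g3=0, g4=0 [stuck-at-0], g5=1, g6=0, g7=0, g8=1, g9=1, g10=0.
So the outputs are Y1=1, Y2=0. (Without the fault they would be Y1=0, Y2=1.)

Y1=1, Y2=0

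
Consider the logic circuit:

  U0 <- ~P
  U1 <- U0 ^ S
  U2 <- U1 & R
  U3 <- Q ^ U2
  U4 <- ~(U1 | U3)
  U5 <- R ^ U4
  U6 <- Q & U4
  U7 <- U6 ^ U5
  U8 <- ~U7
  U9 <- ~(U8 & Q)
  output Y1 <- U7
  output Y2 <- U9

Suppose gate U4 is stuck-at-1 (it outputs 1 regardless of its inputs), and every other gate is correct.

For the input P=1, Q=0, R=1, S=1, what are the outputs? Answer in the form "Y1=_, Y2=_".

Propagate with U4 forced: U0=0, U1=1, U2=1, U3=1, U4=1 [stuck-at-1], U5=0, U6=0, U7=0, U8=1, U9=1.
So the outputs are Y1=0, Y2=1. (Without the fault they would be Y1=1, Y2=1.)

Y1=0, Y2=1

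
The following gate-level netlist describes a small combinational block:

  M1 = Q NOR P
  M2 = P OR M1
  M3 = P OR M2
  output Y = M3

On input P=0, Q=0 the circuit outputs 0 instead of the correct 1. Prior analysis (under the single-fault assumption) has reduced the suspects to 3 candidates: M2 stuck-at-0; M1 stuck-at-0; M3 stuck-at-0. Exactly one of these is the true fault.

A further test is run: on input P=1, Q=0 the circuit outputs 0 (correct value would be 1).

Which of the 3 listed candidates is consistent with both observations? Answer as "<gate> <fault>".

Evaluate each candidate on input P=1, Q=0:
  M2 stuck-at-0: M1=0, M2=0 [stuck-at-0], M3=1 → 1 — eliminated
  M1 stuck-at-0: M1=0 [stuck-at-0], M2=1, M3=1 → 1 — eliminated
  M3 stuck-at-0: M1=0, M2=1, M3=0 [stuck-at-0] → 0 — matches
Only M3 stuck-at-0 reproduces the observed 0.

M3 stuck-at-0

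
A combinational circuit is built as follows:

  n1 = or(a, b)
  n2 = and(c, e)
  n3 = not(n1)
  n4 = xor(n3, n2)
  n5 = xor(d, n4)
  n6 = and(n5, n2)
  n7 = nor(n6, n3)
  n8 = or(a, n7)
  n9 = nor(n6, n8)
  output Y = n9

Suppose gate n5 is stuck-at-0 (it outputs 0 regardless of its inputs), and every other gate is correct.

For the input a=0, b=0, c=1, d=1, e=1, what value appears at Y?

Propagate with n5 forced: n1=0, n2=1, n3=1, n4=0, n5=0 [stuck-at-0], n6=0, n7=0, n8=0, n9=1.
So Y = 1. (Without the fault it would be 0.)

1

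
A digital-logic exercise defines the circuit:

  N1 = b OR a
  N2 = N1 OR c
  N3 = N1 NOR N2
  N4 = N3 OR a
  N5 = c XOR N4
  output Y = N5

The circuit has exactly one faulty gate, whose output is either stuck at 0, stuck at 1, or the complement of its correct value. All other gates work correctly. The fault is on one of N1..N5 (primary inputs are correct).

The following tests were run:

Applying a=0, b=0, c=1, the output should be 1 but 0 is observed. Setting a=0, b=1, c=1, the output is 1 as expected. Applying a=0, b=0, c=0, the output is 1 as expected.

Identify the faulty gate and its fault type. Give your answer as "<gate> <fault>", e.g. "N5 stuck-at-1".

N2 stuck-at-0

Fault-free values for test 1 (a=0, b=0, c=1): N1=0, N2=1, N3=0, N4=0, N5=1, giving Y=1. Observed 0.
Test 1: faults giving observed 0 are {N2 stuck-at-0, N2 inverted output, N3 stuck-at-1, N3 inverted output, N4 stuck-at-1, N4 inverted output, N5 stuck-at-0, N5 inverted output}.
Test 2 (a=0, b=1, c=1): fault-free N1=1, N2=1, N3=0, N4=0, N5=1 → 1; observed 1. Eliminates N3 stuck-at-1, N3 inverted output, N4 stuck-at-1, N4 inverted output, N5 stuck-at-0, N5 inverted output.
Test 3 (a=0, b=0, c=0): fault-free N1=0, N2=0, N3=1, N4=1, N5=1 → 1; observed 1. Eliminates N2 inverted output.
Only N2 stuck-at-0 is consistent with every test.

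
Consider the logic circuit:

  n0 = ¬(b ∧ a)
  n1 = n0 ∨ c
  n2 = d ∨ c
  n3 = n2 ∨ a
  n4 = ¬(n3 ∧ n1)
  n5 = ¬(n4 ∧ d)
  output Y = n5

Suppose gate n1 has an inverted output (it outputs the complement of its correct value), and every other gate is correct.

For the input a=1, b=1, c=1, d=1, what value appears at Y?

Propagate with n1 forced: n0=0, n1=0 [inverted output], n2=1, n3=1, n4=1, n5=0.
So Y = 0. (Without the fault it would be 1.)

0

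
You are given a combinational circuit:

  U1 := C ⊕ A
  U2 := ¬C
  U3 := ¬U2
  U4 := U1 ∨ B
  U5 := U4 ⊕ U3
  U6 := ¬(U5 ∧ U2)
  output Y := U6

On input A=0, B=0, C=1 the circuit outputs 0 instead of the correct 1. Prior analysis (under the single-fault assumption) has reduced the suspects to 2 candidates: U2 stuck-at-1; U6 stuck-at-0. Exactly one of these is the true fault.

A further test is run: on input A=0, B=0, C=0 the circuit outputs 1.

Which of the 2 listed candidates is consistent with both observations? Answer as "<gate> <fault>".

Evaluate each candidate on input A=0, B=0, C=0:
  U2 stuck-at-1: U1=0, U2=1 [stuck-at-1], U3=0, U4=0, U5=0, U6=1 → 1 — matches
  U6 stuck-at-0: U1=0, U2=1, U3=0, U4=0, U5=0, U6=0 [stuck-at-0] → 0 — eliminated
Only U2 stuck-at-1 reproduces the observed 1.

U2 stuck-at-1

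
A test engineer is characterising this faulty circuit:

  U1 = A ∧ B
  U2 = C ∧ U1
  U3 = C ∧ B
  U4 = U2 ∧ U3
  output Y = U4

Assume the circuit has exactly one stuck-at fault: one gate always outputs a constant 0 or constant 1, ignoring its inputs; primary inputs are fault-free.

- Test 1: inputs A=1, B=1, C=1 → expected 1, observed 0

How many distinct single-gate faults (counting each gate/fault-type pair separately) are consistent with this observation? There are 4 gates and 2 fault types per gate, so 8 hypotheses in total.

Fault-free: U1=1, U2=1, U3=1, U4=1 → 1. Observed 0.
  U1 stuck-at-0: output 0 ✓
  U1 stuck-at-1: output 1 ✗
  U2 stuck-at-0: output 0 ✓
  U2 stuck-at-1: output 1 ✗
  U3 stuck-at-0: output 0 ✓
  U3 stuck-at-1: output 1 ✗
  U4 stuck-at-0: output 0 ✓
  U4 stuck-at-1: output 1 ✗
Consistent faults: {U1 stuck-at-0, U2 stuck-at-0, U3 stuck-at-0, U4 stuck-at-0} — 4 in all.

4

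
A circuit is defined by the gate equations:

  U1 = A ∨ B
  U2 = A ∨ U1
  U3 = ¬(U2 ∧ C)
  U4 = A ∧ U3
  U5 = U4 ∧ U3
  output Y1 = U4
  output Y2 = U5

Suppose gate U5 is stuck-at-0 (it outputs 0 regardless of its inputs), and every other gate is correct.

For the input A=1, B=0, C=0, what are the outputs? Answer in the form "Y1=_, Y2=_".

Y1=1, Y2=0

Propagate with U5 forced: U1=1, U2=1, U3=1, U4=1, U5=0 [stuck-at-0].
So the outputs are Y1=1, Y2=0. (Without the fault they would be Y1=1, Y2=1.)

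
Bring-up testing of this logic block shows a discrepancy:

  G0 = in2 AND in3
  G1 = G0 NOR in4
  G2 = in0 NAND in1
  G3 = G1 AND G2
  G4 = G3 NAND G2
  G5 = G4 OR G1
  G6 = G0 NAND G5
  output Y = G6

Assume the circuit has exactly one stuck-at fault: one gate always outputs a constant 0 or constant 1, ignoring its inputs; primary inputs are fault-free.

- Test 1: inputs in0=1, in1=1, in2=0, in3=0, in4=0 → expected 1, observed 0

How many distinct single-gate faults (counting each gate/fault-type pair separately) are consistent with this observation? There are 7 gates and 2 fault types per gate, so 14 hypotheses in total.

Fault-free: G0=0, G1=1, G2=0, G3=0, G4=1, G5=1, G6=1 → 1. Observed 0.
  G0 stuck-at-0: output 1 ✗
  G0 stuck-at-1: output 0 ✓
  G1 stuck-at-0: output 1 ✗
  G1 stuck-at-1: output 1 ✗
  G2 stuck-at-0: output 1 ✗
  G2 stuck-at-1: output 1 ✗
  G3 stuck-at-0: output 1 ✗
  G3 stuck-at-1: output 1 ✗
  G4 stuck-at-0: output 1 ✗
  G4 stuck-at-1: output 1 ✗
  G5 stuck-at-0: output 1 ✗
  G5 stuck-at-1: output 1 ✗
  G6 stuck-at-0: output 0 ✓
  G6 stuck-at-1: output 1 ✗
Consistent faults: {G0 stuck-at-1, G6 stuck-at-0} — 2 in all.

2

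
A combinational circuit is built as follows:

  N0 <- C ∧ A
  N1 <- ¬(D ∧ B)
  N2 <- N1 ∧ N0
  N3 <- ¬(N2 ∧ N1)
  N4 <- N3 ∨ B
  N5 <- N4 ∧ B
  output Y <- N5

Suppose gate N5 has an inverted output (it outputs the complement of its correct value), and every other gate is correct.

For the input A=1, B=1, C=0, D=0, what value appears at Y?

0

Propagate with N5 forced: N0=0, N1=1, N2=0, N3=1, N4=1, N5=0 [inverted output].
So Y = 0. (Without the fault it would be 1.)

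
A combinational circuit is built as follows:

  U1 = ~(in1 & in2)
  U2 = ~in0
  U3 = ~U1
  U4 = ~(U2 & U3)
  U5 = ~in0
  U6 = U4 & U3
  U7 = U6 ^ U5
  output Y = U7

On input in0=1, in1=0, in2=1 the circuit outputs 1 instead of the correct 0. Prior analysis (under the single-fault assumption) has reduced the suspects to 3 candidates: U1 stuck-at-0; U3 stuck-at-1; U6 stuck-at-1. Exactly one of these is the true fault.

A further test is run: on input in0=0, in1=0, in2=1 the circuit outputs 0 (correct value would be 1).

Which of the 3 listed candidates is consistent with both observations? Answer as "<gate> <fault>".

U6 stuck-at-1

Evaluate each candidate on input in0=0, in1=0, in2=1:
  U1 stuck-at-0: U1=0 [stuck-at-0], U2=1, U3=1, U4=0, U5=1, U6=0, U7=1 → 1 — eliminated
  U3 stuck-at-1: U1=1, U2=1, U3=1 [stuck-at-1], U4=0, U5=1, U6=0, U7=1 → 1 — eliminated
  U6 stuck-at-1: U1=1, U2=1, U3=0, U4=1, U5=1, U6=1 [stuck-at-1], U7=0 → 0 — matches
Only U6 stuck-at-1 reproduces the observed 0.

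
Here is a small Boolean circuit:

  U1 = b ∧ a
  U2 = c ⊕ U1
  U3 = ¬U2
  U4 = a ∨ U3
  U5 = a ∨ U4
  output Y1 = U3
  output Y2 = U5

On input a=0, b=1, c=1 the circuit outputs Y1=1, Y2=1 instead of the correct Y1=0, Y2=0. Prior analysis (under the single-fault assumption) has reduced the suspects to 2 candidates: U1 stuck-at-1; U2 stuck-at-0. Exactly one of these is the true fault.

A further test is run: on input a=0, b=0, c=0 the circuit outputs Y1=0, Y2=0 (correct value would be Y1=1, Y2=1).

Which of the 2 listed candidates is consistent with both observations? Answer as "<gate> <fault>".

U1 stuck-at-1

Evaluate each candidate on input a=0, b=0, c=0:
  U1 stuck-at-1: U1=1 [stuck-at-1], U2=1, U3=0, U4=0, U5=0 → Y1=0, Y2=0 — matches
  U2 stuck-at-0: U1=0, U2=0 [stuck-at-0], U3=1, U4=1, U5=1 → Y1=1, Y2=1 — eliminated
Only U1 stuck-at-1 reproduces the observed Y1=0, Y2=0.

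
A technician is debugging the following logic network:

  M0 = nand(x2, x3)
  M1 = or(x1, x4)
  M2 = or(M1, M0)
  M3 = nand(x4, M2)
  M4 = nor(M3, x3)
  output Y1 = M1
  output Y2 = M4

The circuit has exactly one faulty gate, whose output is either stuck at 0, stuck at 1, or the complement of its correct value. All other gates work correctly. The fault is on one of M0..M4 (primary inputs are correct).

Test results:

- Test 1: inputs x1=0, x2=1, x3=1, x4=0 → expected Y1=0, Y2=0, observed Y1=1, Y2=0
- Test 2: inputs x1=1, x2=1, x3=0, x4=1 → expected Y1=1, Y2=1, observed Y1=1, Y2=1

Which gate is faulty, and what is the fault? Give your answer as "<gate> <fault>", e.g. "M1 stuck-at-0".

Fault-free values for test 1 (x1=0, x2=1, x3=1, x4=0): M0=0, M1=0, M2=0, M3=1, M4=0, giving Y1=0, Y2=0. Observed Y1=1, Y2=0.
Test 1: faults giving observed Y1=1, Y2=0 are {M1 stuck-at-1, M1 inverted output}.
Test 2 (x1=1, x2=1, x3=0, x4=1): fault-free M0=1, M1=1, M2=1, M3=0, M4=1 → Y1=1, Y2=1; observed Y1=1, Y2=1. Eliminates M1 inverted output.
Only M1 stuck-at-1 is consistent with every test.

M1 stuck-at-1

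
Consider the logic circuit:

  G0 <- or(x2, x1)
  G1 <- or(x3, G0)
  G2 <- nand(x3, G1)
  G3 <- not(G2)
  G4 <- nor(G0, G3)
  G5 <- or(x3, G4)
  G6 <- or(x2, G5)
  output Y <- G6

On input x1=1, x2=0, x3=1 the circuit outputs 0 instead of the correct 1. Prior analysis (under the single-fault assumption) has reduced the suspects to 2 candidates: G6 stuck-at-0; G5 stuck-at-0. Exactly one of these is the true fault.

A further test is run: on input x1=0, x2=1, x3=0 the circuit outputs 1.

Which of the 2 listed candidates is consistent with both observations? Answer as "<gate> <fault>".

Evaluate each candidate on input x1=0, x2=1, x3=0:
  G6 stuck-at-0: G0=1, G1=1, G2=1, G3=0, G4=0, G5=0, G6=0 [stuck-at-0] → 0 — eliminated
  G5 stuck-at-0: G0=1, G1=1, G2=1, G3=0, G4=0, G5=0 [stuck-at-0], G6=1 → 1 — matches
Only G5 stuck-at-0 reproduces the observed 1.

G5 stuck-at-0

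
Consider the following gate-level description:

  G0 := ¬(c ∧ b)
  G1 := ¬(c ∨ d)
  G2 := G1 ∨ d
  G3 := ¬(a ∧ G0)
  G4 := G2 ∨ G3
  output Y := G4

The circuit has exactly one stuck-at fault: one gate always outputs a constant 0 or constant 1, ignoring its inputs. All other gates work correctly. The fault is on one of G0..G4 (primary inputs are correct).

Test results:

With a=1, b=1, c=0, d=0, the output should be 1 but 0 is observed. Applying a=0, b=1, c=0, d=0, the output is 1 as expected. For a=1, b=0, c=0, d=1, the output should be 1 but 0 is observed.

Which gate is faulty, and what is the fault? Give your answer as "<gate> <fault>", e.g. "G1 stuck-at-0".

Fault-free values for test 1 (a=1, b=1, c=0, d=0): G0=1, G1=1, G2=1, G3=0, G4=1, giving Y=1. Observed 0.
Test 1: faults giving observed 0 are {G1 stuck-at-0, G2 stuck-at-0, G4 stuck-at-0}.
Test 2 (a=0, b=1, c=0, d=0): fault-free G0=1, G1=1, G2=1, G3=1, G4=1 → 1; observed 1. Eliminates G4 stuck-at-0.
Test 3 (a=1, b=0, c=0, d=1): fault-free G0=1, G1=0, G2=1, G3=0, G4=1 → 1; observed 0. Eliminates G1 stuck-at-0.
Only G2 stuck-at-0 is consistent with every test.

G2 stuck-at-0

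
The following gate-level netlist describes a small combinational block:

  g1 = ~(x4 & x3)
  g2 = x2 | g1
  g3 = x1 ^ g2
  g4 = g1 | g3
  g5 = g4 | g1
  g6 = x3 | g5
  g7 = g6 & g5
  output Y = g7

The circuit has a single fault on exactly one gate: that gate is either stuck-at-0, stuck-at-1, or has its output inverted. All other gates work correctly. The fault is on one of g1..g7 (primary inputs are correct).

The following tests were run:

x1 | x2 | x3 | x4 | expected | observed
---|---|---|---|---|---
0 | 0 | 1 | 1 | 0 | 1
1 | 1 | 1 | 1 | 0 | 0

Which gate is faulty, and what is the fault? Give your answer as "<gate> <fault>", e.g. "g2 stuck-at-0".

g2 stuck-at-1

Fault-free values for test 1 (x1=0, x2=0, x3=1, x4=1): g1=0, g2=0, g3=0, g4=0, g5=0, g6=1, g7=0, giving Y=0. Observed 1.
Test 1: faults giving observed 1 are {g1 stuck-at-1, g1 inverted output, g2 stuck-at-1, g2 inverted output, g3 stuck-at-1, g3 inverted output, g4 stuck-at-1, g4 inverted output, g5 stuck-at-1, g5 inverted output, g7 stuck-at-1, g7 inverted output}.
Test 2 (x1=1, x2=1, x3=1, x4=1): fault-free g1=0, g2=1, g3=0, g4=0, g5=0, g6=1, g7=0 → 0; observed 0. Eliminates g1 stuck-at-1, g1 inverted output, g2 inverted output, g3 stuck-at-1, g3 inverted output, g4 stuck-at-1, g4 inverted output, g5 stuck-at-1, g5 inverted output, g7 stuck-at-1, g7 inverted output.
Only g2 stuck-at-1 is consistent with every test.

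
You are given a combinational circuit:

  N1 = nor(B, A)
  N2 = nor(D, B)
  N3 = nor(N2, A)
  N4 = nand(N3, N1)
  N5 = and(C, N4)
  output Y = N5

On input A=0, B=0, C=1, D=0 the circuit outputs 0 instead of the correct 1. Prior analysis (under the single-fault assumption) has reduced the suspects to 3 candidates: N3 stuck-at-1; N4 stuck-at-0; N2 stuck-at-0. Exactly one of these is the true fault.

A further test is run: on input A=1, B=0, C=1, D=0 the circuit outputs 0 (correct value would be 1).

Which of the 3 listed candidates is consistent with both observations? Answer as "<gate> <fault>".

N4 stuck-at-0

Evaluate each candidate on input A=1, B=0, C=1, D=0:
  N3 stuck-at-1: N1=0, N2=1, N3=1 [stuck-at-1], N4=1, N5=1 → 1 — eliminated
  N4 stuck-at-0: N1=0, N2=1, N3=0, N4=0 [stuck-at-0], N5=0 → 0 — matches
  N2 stuck-at-0: N1=0, N2=0 [stuck-at-0], N3=0, N4=1, N5=1 → 1 — eliminated
Only N4 stuck-at-0 reproduces the observed 0.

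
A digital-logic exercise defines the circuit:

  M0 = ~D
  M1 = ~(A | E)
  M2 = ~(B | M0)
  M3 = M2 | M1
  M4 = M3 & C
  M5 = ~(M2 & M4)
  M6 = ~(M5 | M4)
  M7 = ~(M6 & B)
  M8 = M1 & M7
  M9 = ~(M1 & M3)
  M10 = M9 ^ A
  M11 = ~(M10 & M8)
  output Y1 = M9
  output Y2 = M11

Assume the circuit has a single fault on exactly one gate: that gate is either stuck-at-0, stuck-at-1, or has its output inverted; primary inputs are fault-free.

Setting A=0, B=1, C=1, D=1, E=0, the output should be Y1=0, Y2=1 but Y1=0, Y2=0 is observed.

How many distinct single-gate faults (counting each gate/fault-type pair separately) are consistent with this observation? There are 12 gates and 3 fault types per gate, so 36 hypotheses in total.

Fault-free: M0=0, M1=1, M2=0, M3=1, M4=1, M5=1, M6=0, M7=1, M8=1, M9=0, M10=0, M11=1 → Y1=0, Y2=1. Observed Y1=0, Y2=0.
  M0: none of the 3 fault types match ✗
  M1: none of the 3 fault types match ✗
  M2: none of the 3 fault types match ✗
  M3: none of the 3 fault types match ✗
  M4: none of the 3 fault types match ✗
  M5: none of the 3 fault types match ✗
  M6: none of the 3 fault types match ✗
  M7: none of the 3 fault types match ✗
  M8: none of the 3 fault types match ✗
  M9: none of the 3 fault types match ✗
  M10: stuck-at-1, inverted output ✓; others ✗
  M11: stuck-at-0, inverted output ✓; others ✗
Consistent faults: {M10 stuck-at-1, M10 inverted output, M11 stuck-at-0, M11 inverted output} — 4 in all.

4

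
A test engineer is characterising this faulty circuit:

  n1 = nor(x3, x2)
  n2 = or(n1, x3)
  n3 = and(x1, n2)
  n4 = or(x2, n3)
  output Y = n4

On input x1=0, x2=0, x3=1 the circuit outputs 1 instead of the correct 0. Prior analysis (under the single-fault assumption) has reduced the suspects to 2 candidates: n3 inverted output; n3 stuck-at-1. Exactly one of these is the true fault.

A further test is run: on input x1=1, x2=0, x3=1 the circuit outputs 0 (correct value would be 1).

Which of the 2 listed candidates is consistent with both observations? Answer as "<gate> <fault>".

n3 inverted output

Evaluate each candidate on input x1=1, x2=0, x3=1:
  n3 inverted output: n1=0, n2=1, n3=0 [inverted output], n4=0 → 0 — matches
  n3 stuck-at-1: n1=0, n2=1, n3=1 [stuck-at-1], n4=1 → 1 — eliminated
Only n3 inverted output reproduces the observed 0.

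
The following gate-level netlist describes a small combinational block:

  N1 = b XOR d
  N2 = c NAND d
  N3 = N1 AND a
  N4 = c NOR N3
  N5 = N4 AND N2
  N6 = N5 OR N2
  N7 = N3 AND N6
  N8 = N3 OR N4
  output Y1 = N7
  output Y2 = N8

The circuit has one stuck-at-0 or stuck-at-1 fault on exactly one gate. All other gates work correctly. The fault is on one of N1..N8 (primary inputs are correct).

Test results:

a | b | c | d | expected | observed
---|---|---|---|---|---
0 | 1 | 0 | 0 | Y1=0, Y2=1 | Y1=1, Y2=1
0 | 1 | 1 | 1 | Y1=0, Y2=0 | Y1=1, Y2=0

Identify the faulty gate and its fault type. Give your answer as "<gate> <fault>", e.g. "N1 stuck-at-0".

N7 stuck-at-1

Fault-free values for test 1 (a=0, b=1, c=0, d=0): N1=1, N2=1, N3=0, N4=1, N5=1, N6=1, N7=0, N8=1, giving Y1=0, Y2=1. Observed Y1=1, Y2=1.
Test 1: faults giving observed Y1=1, Y2=1 are {N3 stuck-at-1, N7 stuck-at-1}.
Test 2 (a=0, b=1, c=1, d=1): fault-free N1=0, N2=0, N3=0, N4=0, N5=0, N6=0, N7=0, N8=0 → Y1=0, Y2=0; observed Y1=1, Y2=0. Eliminates N3 stuck-at-1.
Only N7 stuck-at-1 is consistent with every test.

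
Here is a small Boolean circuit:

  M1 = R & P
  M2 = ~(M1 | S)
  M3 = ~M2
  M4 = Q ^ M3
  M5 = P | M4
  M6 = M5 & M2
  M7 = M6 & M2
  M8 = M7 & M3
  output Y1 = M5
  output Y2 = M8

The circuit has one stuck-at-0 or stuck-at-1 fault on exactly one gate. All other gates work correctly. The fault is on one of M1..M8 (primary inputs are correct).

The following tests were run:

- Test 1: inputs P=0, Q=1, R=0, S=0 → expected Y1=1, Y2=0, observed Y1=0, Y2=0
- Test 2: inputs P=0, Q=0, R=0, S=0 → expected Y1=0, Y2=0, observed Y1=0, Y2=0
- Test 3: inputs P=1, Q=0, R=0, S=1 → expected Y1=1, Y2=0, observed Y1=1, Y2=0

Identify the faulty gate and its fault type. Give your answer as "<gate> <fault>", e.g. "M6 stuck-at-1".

Fault-free values for test 1 (P=0, Q=1, R=0, S=0): M1=0, M2=1, M3=0, M4=1, M5=1, M6=1, M7=1, M8=0, giving Y1=1, Y2=0. Observed Y1=0, Y2=0.
Test 1: faults giving observed Y1=0, Y2=0 are {M1 stuck-at-1, M2 stuck-at-0, M3 stuck-at-1, M4 stuck-at-0, M5 stuck-at-0}.
Test 2 (P=0, Q=0, R=0, S=0): fault-free M1=0, M2=1, M3=0, M4=0, M5=0, M6=0, M7=0, M8=0 → Y1=0, Y2=0; observed Y1=0, Y2=0. Eliminates M1 stuck-at-1, M2 stuck-at-0, M3 stuck-at-1.
Test 3 (P=1, Q=0, R=0, S=1): fault-free M1=0, M2=0, M3=1, M4=1, M5=1, M6=0, M7=0, M8=0 → Y1=1, Y2=0; observed Y1=1, Y2=0. Eliminates M5 stuck-at-0.
Only M4 stuck-at-0 is consistent with every test.

M4 stuck-at-0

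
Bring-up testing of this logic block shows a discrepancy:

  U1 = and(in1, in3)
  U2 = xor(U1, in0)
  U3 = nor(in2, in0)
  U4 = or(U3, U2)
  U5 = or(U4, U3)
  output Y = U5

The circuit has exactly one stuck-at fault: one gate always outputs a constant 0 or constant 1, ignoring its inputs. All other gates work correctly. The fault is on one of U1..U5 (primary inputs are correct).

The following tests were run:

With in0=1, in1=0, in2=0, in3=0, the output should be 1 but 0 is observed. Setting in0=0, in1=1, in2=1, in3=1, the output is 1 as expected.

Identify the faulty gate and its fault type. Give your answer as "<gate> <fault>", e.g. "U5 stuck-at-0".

Fault-free values for test 1 (in0=1, in1=0, in2=0, in3=0): U1=0, U2=1, U3=0, U4=1, U5=1, giving Y=1. Observed 0.
Test 1: faults giving observed 0 are {U1 stuck-at-1, U2 stuck-at-0, U4 stuck-at-0, U5 stuck-at-0}.
Test 2 (in0=0, in1=1, in2=1, in3=1): fault-free U1=1, U2=1, U3=0, U4=1, U5=1 → 1; observed 1. Eliminates U2 stuck-at-0, U4 stuck-at-0, U5 stuck-at-0.
Only U1 stuck-at-1 is consistent with every test.

U1 stuck-at-1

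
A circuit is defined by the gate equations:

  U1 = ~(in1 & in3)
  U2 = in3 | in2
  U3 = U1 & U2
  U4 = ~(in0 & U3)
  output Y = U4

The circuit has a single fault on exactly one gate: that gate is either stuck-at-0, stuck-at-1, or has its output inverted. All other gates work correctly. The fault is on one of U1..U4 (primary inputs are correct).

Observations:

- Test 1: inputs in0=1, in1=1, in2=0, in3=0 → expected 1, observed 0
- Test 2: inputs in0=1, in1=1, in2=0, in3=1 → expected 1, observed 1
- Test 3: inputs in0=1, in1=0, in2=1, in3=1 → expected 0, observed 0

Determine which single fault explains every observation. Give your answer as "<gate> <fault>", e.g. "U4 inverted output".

U2 stuck-at-1

Fault-free values for test 1 (in0=1, in1=1, in2=0, in3=0): U1=1, U2=0, U3=0, U4=1, giving Y=1. Observed 0.
Test 1: faults giving observed 0 are {U2 stuck-at-1, U2 inverted output, U3 stuck-at-1, U3 inverted output, U4 stuck-at-0, U4 inverted output}.
Test 2 (in0=1, in1=1, in2=0, in3=1): fault-free U1=0, U2=1, U3=0, U4=1 → 1; observed 1. Eliminates U3 stuck-at-1, U3 inverted output, U4 stuck-at-0, U4 inverted output.
Test 3 (in0=1, in1=0, in2=1, in3=1): fault-free U1=1, U2=1, U3=1, U4=0 → 0; observed 0. Eliminates U2 inverted output.
Only U2 stuck-at-1 is consistent with every test.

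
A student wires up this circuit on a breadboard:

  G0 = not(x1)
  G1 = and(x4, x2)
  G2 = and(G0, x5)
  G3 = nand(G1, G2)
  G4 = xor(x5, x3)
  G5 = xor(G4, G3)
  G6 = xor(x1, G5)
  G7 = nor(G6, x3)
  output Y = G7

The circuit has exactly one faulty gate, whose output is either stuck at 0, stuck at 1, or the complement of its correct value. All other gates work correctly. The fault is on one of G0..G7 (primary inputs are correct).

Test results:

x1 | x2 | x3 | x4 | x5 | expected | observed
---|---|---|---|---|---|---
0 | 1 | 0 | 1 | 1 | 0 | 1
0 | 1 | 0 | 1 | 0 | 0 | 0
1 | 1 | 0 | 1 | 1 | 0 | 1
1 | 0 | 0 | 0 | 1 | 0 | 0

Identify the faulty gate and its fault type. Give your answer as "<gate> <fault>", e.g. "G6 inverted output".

Fault-free values for test 1 (x1=0, x2=1, x3=0, x4=1, x5=1): G0=1, G1=1, G2=1, G3=0, G4=1, G5=1, G6=1, G7=0, giving Y=0. Observed 1.
Test 1: faults giving observed 1 are {G0 stuck-at-0, G0 inverted output, G1 stuck-at-0, G1 inverted output, G2 stuck-at-0, G2 inverted output, G3 stuck-at-1, G3 inverted output, G4 stuck-at-0, G4 inverted output, G5 stuck-at-0, G5 inverted output, G6 stuck-at-0, G6 inverted output, G7 stuck-at-1, G7 inverted output}.
Test 2 (x1=0, x2=1, x3=0, x4=1, x5=0): fault-free G0=1, G1=1, G2=0, G3=1, G4=0, G5=1, G6=1, G7=0 → 0; observed 0. Eliminates G2 inverted output, G3 inverted output, G4 inverted output, G5 stuck-at-0, G5 inverted output, G6 stuck-at-0, G6 inverted output, G7 stuck-at-1, G7 inverted output.
Test 3 (x1=1, x2=1, x3=0, x4=1, x5=1): fault-free G0=0, G1=1, G2=0, G3=1, G4=1, G5=0, G6=1, G7=0 → 0; observed 1. Eliminates G0 stuck-at-0, G1 stuck-at-0, G1 inverted output, G2 stuck-at-0, G3 stuck-at-1.
Test 4 (x1=1, x2=0, x3=0, x4=0, x5=1): fault-free G0=0, G1=0, G2=0, G3=1, G4=1, G5=0, G6=1, G7=0 → 0; observed 0. Eliminates G4 stuck-at-0.
Only G0 inverted output is consistent with every test.

G0 inverted output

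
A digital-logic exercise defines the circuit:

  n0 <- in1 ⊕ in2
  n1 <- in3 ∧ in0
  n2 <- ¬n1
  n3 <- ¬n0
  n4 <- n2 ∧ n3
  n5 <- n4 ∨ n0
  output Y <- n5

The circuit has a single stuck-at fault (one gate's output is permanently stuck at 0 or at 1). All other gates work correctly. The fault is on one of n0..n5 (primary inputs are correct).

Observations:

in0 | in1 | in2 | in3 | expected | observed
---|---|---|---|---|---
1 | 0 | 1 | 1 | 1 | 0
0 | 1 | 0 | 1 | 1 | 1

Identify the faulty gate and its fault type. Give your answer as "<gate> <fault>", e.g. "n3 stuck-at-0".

n0 stuck-at-0

Fault-free values for test 1 (in0=1, in1=0, in2=1, in3=1): n0=1, n1=1, n2=0, n3=0, n4=0, n5=1, giving Y=1. Observed 0.
Test 1: faults giving observed 0 are {n0 stuck-at-0, n5 stuck-at-0}.
Test 2 (in0=0, in1=1, in2=0, in3=1): fault-free n0=1, n1=0, n2=1, n3=0, n4=0, n5=1 → 1; observed 1. Eliminates n5 stuck-at-0.
Only n0 stuck-at-0 is consistent with every test.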